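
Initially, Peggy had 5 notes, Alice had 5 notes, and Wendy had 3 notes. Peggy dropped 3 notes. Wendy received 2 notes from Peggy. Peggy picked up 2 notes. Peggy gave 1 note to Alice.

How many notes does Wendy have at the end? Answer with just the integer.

Answer: 5

Derivation:
Tracking counts step by step:
Start: Peggy=5, Alice=5, Wendy=3
Event 1 (Peggy -3): Peggy: 5 -> 2. State: Peggy=2, Alice=5, Wendy=3
Event 2 (Peggy -> Wendy, 2): Peggy: 2 -> 0, Wendy: 3 -> 5. State: Peggy=0, Alice=5, Wendy=5
Event 3 (Peggy +2): Peggy: 0 -> 2. State: Peggy=2, Alice=5, Wendy=5
Event 4 (Peggy -> Alice, 1): Peggy: 2 -> 1, Alice: 5 -> 6. State: Peggy=1, Alice=6, Wendy=5

Wendy's final count: 5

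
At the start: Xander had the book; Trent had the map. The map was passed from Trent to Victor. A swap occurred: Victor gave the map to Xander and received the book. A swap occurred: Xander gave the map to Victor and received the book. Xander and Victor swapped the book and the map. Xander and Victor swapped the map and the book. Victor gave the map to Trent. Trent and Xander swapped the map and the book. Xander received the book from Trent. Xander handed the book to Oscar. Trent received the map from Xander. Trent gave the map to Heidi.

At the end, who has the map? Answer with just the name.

Tracking all object holders:
Start: book:Xander, map:Trent
Event 1 (give map: Trent -> Victor). State: book:Xander, map:Victor
Event 2 (swap map<->book: now map:Xander, book:Victor). State: book:Victor, map:Xander
Event 3 (swap map<->book: now map:Victor, book:Xander). State: book:Xander, map:Victor
Event 4 (swap book<->map: now book:Victor, map:Xander). State: book:Victor, map:Xander
Event 5 (swap map<->book: now map:Victor, book:Xander). State: book:Xander, map:Victor
Event 6 (give map: Victor -> Trent). State: book:Xander, map:Trent
Event 7 (swap map<->book: now map:Xander, book:Trent). State: book:Trent, map:Xander
Event 8 (give book: Trent -> Xander). State: book:Xander, map:Xander
Event 9 (give book: Xander -> Oscar). State: book:Oscar, map:Xander
Event 10 (give map: Xander -> Trent). State: book:Oscar, map:Trent
Event 11 (give map: Trent -> Heidi). State: book:Oscar, map:Heidi

Final state: book:Oscar, map:Heidi
The map is held by Heidi.

Answer: Heidi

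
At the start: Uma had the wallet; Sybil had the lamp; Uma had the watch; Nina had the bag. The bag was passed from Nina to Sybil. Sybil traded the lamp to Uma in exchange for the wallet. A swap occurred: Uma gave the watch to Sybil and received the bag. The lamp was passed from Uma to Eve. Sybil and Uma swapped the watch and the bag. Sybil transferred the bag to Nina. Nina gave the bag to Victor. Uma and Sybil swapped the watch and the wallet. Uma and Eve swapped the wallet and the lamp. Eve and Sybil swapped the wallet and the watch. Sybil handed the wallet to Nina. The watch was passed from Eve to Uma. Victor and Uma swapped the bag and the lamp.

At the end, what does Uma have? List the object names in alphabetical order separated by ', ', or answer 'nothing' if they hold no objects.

Tracking all object holders:
Start: wallet:Uma, lamp:Sybil, watch:Uma, bag:Nina
Event 1 (give bag: Nina -> Sybil). State: wallet:Uma, lamp:Sybil, watch:Uma, bag:Sybil
Event 2 (swap lamp<->wallet: now lamp:Uma, wallet:Sybil). State: wallet:Sybil, lamp:Uma, watch:Uma, bag:Sybil
Event 3 (swap watch<->bag: now watch:Sybil, bag:Uma). State: wallet:Sybil, lamp:Uma, watch:Sybil, bag:Uma
Event 4 (give lamp: Uma -> Eve). State: wallet:Sybil, lamp:Eve, watch:Sybil, bag:Uma
Event 5 (swap watch<->bag: now watch:Uma, bag:Sybil). State: wallet:Sybil, lamp:Eve, watch:Uma, bag:Sybil
Event 6 (give bag: Sybil -> Nina). State: wallet:Sybil, lamp:Eve, watch:Uma, bag:Nina
Event 7 (give bag: Nina -> Victor). State: wallet:Sybil, lamp:Eve, watch:Uma, bag:Victor
Event 8 (swap watch<->wallet: now watch:Sybil, wallet:Uma). State: wallet:Uma, lamp:Eve, watch:Sybil, bag:Victor
Event 9 (swap wallet<->lamp: now wallet:Eve, lamp:Uma). State: wallet:Eve, lamp:Uma, watch:Sybil, bag:Victor
Event 10 (swap wallet<->watch: now wallet:Sybil, watch:Eve). State: wallet:Sybil, lamp:Uma, watch:Eve, bag:Victor
Event 11 (give wallet: Sybil -> Nina). State: wallet:Nina, lamp:Uma, watch:Eve, bag:Victor
Event 12 (give watch: Eve -> Uma). State: wallet:Nina, lamp:Uma, watch:Uma, bag:Victor
Event 13 (swap bag<->lamp: now bag:Uma, lamp:Victor). State: wallet:Nina, lamp:Victor, watch:Uma, bag:Uma

Final state: wallet:Nina, lamp:Victor, watch:Uma, bag:Uma
Uma holds: bag, watch.

Answer: bag, watch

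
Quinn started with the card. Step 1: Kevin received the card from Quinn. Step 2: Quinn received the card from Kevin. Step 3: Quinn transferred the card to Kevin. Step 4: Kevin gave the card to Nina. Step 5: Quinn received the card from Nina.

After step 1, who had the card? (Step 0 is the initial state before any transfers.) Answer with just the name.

Answer: Kevin

Derivation:
Tracking the card holder through step 1:
After step 0 (start): Quinn
After step 1: Kevin

At step 1, the holder is Kevin.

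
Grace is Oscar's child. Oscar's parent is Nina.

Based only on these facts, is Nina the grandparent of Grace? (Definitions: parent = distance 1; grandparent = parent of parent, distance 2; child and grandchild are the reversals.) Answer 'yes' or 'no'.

Reconstructing the parent chain from the given facts:
  Nina -> Oscar -> Grace
(each arrow means 'parent of the next')
Positions in the chain (0 = top):
  position of Nina: 0
  position of Oscar: 1
  position of Grace: 2

Nina is at position 0, Grace is at position 2; signed distance (j - i) = 2.
'grandparent' requires j - i = 2. Actual distance is 2, so the relation HOLDS.

Answer: yes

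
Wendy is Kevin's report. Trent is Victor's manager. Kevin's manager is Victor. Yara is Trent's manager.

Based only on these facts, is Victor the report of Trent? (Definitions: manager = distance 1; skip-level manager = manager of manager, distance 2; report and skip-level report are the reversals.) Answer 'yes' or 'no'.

Answer: yes

Derivation:
Reconstructing the manager chain from the given facts:
  Yara -> Trent -> Victor -> Kevin -> Wendy
(each arrow means 'manager of the next')
Positions in the chain (0 = top):
  position of Yara: 0
  position of Trent: 1
  position of Victor: 2
  position of Kevin: 3
  position of Wendy: 4

Victor is at position 2, Trent is at position 1; signed distance (j - i) = -1.
'report' requires j - i = -1. Actual distance is -1, so the relation HOLDS.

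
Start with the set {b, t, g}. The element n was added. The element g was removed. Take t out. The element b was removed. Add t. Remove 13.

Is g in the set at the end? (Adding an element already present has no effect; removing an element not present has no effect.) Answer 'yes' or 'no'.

Answer: no

Derivation:
Tracking the set through each operation:
Start: {b, g, t}
Event 1 (add n): added. Set: {b, g, n, t}
Event 2 (remove g): removed. Set: {b, n, t}
Event 3 (remove t): removed. Set: {b, n}
Event 4 (remove b): removed. Set: {n}
Event 5 (add t): added. Set: {n, t}
Event 6 (remove 13): not present, no change. Set: {n, t}

Final set: {n, t} (size 2)
g is NOT in the final set.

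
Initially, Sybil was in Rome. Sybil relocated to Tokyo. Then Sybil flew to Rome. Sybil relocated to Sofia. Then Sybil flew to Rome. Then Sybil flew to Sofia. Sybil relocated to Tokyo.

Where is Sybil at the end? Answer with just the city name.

Answer: Tokyo

Derivation:
Tracking Sybil's location:
Start: Sybil is in Rome.
After move 1: Rome -> Tokyo. Sybil is in Tokyo.
After move 2: Tokyo -> Rome. Sybil is in Rome.
After move 3: Rome -> Sofia. Sybil is in Sofia.
After move 4: Sofia -> Rome. Sybil is in Rome.
After move 5: Rome -> Sofia. Sybil is in Sofia.
After move 6: Sofia -> Tokyo. Sybil is in Tokyo.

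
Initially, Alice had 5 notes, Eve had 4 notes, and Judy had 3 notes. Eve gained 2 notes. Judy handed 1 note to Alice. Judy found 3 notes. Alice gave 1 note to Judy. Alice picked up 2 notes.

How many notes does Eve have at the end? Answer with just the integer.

Tracking counts step by step:
Start: Alice=5, Eve=4, Judy=3
Event 1 (Eve +2): Eve: 4 -> 6. State: Alice=5, Eve=6, Judy=3
Event 2 (Judy -> Alice, 1): Judy: 3 -> 2, Alice: 5 -> 6. State: Alice=6, Eve=6, Judy=2
Event 3 (Judy +3): Judy: 2 -> 5. State: Alice=6, Eve=6, Judy=5
Event 4 (Alice -> Judy, 1): Alice: 6 -> 5, Judy: 5 -> 6. State: Alice=5, Eve=6, Judy=6
Event 5 (Alice +2): Alice: 5 -> 7. State: Alice=7, Eve=6, Judy=6

Eve's final count: 6

Answer: 6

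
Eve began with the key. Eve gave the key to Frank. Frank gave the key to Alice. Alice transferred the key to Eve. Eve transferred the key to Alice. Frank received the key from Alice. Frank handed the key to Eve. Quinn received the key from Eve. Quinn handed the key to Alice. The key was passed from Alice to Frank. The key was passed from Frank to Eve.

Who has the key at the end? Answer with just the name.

Answer: Eve

Derivation:
Tracking the key through each event:
Start: Eve has the key.
After event 1: Frank has the key.
After event 2: Alice has the key.
After event 3: Eve has the key.
After event 4: Alice has the key.
After event 5: Frank has the key.
After event 6: Eve has the key.
After event 7: Quinn has the key.
After event 8: Alice has the key.
After event 9: Frank has the key.
After event 10: Eve has the key.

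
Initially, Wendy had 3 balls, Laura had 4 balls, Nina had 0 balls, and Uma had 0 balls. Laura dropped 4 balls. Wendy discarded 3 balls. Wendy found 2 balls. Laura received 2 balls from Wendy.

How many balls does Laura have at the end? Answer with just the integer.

Answer: 2

Derivation:
Tracking counts step by step:
Start: Wendy=3, Laura=4, Nina=0, Uma=0
Event 1 (Laura -4): Laura: 4 -> 0. State: Wendy=3, Laura=0, Nina=0, Uma=0
Event 2 (Wendy -3): Wendy: 3 -> 0. State: Wendy=0, Laura=0, Nina=0, Uma=0
Event 3 (Wendy +2): Wendy: 0 -> 2. State: Wendy=2, Laura=0, Nina=0, Uma=0
Event 4 (Wendy -> Laura, 2): Wendy: 2 -> 0, Laura: 0 -> 2. State: Wendy=0, Laura=2, Nina=0, Uma=0

Laura's final count: 2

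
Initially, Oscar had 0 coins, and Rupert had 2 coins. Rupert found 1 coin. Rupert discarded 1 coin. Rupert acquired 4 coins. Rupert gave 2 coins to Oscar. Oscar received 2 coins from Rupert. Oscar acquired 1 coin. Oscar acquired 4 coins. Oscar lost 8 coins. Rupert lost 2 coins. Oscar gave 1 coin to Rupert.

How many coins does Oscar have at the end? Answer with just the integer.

Answer: 0

Derivation:
Tracking counts step by step:
Start: Oscar=0, Rupert=2
Event 1 (Rupert +1): Rupert: 2 -> 3. State: Oscar=0, Rupert=3
Event 2 (Rupert -1): Rupert: 3 -> 2. State: Oscar=0, Rupert=2
Event 3 (Rupert +4): Rupert: 2 -> 6. State: Oscar=0, Rupert=6
Event 4 (Rupert -> Oscar, 2): Rupert: 6 -> 4, Oscar: 0 -> 2. State: Oscar=2, Rupert=4
Event 5 (Rupert -> Oscar, 2): Rupert: 4 -> 2, Oscar: 2 -> 4. State: Oscar=4, Rupert=2
Event 6 (Oscar +1): Oscar: 4 -> 5. State: Oscar=5, Rupert=2
Event 7 (Oscar +4): Oscar: 5 -> 9. State: Oscar=9, Rupert=2
Event 8 (Oscar -8): Oscar: 9 -> 1. State: Oscar=1, Rupert=2
Event 9 (Rupert -2): Rupert: 2 -> 0. State: Oscar=1, Rupert=0
Event 10 (Oscar -> Rupert, 1): Oscar: 1 -> 0, Rupert: 0 -> 1. State: Oscar=0, Rupert=1

Oscar's final count: 0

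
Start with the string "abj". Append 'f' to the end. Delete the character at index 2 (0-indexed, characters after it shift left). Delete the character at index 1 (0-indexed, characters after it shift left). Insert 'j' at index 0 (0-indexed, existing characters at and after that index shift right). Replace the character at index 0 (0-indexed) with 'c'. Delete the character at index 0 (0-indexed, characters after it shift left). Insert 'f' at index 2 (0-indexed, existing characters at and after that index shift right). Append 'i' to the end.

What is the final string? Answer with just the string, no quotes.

Applying each edit step by step:
Start: "abj"
Op 1 (append 'f'): "abj" -> "abjf"
Op 2 (delete idx 2 = 'j'): "abjf" -> "abf"
Op 3 (delete idx 1 = 'b'): "abf" -> "af"
Op 4 (insert 'j' at idx 0): "af" -> "jaf"
Op 5 (replace idx 0: 'j' -> 'c'): "jaf" -> "caf"
Op 6 (delete idx 0 = 'c'): "caf" -> "af"
Op 7 (insert 'f' at idx 2): "af" -> "aff"
Op 8 (append 'i'): "aff" -> "affi"

Answer: affi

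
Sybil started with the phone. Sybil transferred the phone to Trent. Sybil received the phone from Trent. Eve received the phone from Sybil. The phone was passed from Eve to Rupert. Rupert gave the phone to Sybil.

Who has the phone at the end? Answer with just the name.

Tracking the phone through each event:
Start: Sybil has the phone.
After event 1: Trent has the phone.
After event 2: Sybil has the phone.
After event 3: Eve has the phone.
After event 4: Rupert has the phone.
After event 5: Sybil has the phone.

Answer: Sybil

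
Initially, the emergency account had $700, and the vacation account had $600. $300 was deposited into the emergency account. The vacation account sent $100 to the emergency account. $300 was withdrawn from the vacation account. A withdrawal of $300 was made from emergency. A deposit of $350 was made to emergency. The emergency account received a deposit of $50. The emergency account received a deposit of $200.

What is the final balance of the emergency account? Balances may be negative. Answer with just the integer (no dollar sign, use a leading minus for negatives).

Tracking account balances step by step:
Start: emergency=700, vacation=600
Event 1 (deposit 300 to emergency): emergency: 700 + 300 = 1000. Balances: emergency=1000, vacation=600
Event 2 (transfer 100 vacation -> emergency): vacation: 600 - 100 = 500, emergency: 1000 + 100 = 1100. Balances: emergency=1100, vacation=500
Event 3 (withdraw 300 from vacation): vacation: 500 - 300 = 200. Balances: emergency=1100, vacation=200
Event 4 (withdraw 300 from emergency): emergency: 1100 - 300 = 800. Balances: emergency=800, vacation=200
Event 5 (deposit 350 to emergency): emergency: 800 + 350 = 1150. Balances: emergency=1150, vacation=200
Event 6 (deposit 50 to emergency): emergency: 1150 + 50 = 1200. Balances: emergency=1200, vacation=200
Event 7 (deposit 200 to emergency): emergency: 1200 + 200 = 1400. Balances: emergency=1400, vacation=200

Final balance of emergency: 1400

Answer: 1400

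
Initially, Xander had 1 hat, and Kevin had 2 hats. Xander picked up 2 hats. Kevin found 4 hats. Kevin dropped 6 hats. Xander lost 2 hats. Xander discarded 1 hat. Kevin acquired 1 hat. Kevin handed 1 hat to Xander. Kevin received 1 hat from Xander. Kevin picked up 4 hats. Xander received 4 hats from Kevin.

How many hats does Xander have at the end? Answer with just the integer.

Answer: 4

Derivation:
Tracking counts step by step:
Start: Xander=1, Kevin=2
Event 1 (Xander +2): Xander: 1 -> 3. State: Xander=3, Kevin=2
Event 2 (Kevin +4): Kevin: 2 -> 6. State: Xander=3, Kevin=6
Event 3 (Kevin -6): Kevin: 6 -> 0. State: Xander=3, Kevin=0
Event 4 (Xander -2): Xander: 3 -> 1. State: Xander=1, Kevin=0
Event 5 (Xander -1): Xander: 1 -> 0. State: Xander=0, Kevin=0
Event 6 (Kevin +1): Kevin: 0 -> 1. State: Xander=0, Kevin=1
Event 7 (Kevin -> Xander, 1): Kevin: 1 -> 0, Xander: 0 -> 1. State: Xander=1, Kevin=0
Event 8 (Xander -> Kevin, 1): Xander: 1 -> 0, Kevin: 0 -> 1. State: Xander=0, Kevin=1
Event 9 (Kevin +4): Kevin: 1 -> 5. State: Xander=0, Kevin=5
Event 10 (Kevin -> Xander, 4): Kevin: 5 -> 1, Xander: 0 -> 4. State: Xander=4, Kevin=1

Xander's final count: 4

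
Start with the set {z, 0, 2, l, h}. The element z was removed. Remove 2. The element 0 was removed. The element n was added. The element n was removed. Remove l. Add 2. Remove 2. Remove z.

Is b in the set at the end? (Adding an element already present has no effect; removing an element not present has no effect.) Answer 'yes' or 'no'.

Tracking the set through each operation:
Start: {0, 2, h, l, z}
Event 1 (remove z): removed. Set: {0, 2, h, l}
Event 2 (remove 2): removed. Set: {0, h, l}
Event 3 (remove 0): removed. Set: {h, l}
Event 4 (add n): added. Set: {h, l, n}
Event 5 (remove n): removed. Set: {h, l}
Event 6 (remove l): removed. Set: {h}
Event 7 (add 2): added. Set: {2, h}
Event 8 (remove 2): removed. Set: {h}
Event 9 (remove z): not present, no change. Set: {h}

Final set: {h} (size 1)
b is NOT in the final set.

Answer: no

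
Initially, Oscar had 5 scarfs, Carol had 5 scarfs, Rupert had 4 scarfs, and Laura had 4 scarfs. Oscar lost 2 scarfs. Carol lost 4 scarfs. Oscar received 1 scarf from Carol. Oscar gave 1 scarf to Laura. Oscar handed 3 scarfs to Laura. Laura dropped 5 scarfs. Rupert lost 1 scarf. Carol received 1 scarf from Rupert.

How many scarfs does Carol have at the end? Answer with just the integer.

Answer: 1

Derivation:
Tracking counts step by step:
Start: Oscar=5, Carol=5, Rupert=4, Laura=4
Event 1 (Oscar -2): Oscar: 5 -> 3. State: Oscar=3, Carol=5, Rupert=4, Laura=4
Event 2 (Carol -4): Carol: 5 -> 1. State: Oscar=3, Carol=1, Rupert=4, Laura=4
Event 3 (Carol -> Oscar, 1): Carol: 1 -> 0, Oscar: 3 -> 4. State: Oscar=4, Carol=0, Rupert=4, Laura=4
Event 4 (Oscar -> Laura, 1): Oscar: 4 -> 3, Laura: 4 -> 5. State: Oscar=3, Carol=0, Rupert=4, Laura=5
Event 5 (Oscar -> Laura, 3): Oscar: 3 -> 0, Laura: 5 -> 8. State: Oscar=0, Carol=0, Rupert=4, Laura=8
Event 6 (Laura -5): Laura: 8 -> 3. State: Oscar=0, Carol=0, Rupert=4, Laura=3
Event 7 (Rupert -1): Rupert: 4 -> 3. State: Oscar=0, Carol=0, Rupert=3, Laura=3
Event 8 (Rupert -> Carol, 1): Rupert: 3 -> 2, Carol: 0 -> 1. State: Oscar=0, Carol=1, Rupert=2, Laura=3

Carol's final count: 1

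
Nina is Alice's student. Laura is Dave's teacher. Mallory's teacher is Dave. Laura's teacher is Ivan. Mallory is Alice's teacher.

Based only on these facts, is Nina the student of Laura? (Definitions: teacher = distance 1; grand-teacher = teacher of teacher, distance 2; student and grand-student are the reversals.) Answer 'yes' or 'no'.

Reconstructing the teacher chain from the given facts:
  Ivan -> Laura -> Dave -> Mallory -> Alice -> Nina
(each arrow means 'teacher of the next')
Positions in the chain (0 = top):
  position of Ivan: 0
  position of Laura: 1
  position of Dave: 2
  position of Mallory: 3
  position of Alice: 4
  position of Nina: 5

Nina is at position 5, Laura is at position 1; signed distance (j - i) = -4.
'student' requires j - i = -1. Actual distance is -4, so the relation does NOT hold.

Answer: no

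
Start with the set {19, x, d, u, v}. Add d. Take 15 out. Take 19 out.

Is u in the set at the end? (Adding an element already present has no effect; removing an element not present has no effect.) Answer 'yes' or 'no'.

Tracking the set through each operation:
Start: {19, d, u, v, x}
Event 1 (add d): already present, no change. Set: {19, d, u, v, x}
Event 2 (remove 15): not present, no change. Set: {19, d, u, v, x}
Event 3 (remove 19): removed. Set: {d, u, v, x}

Final set: {d, u, v, x} (size 4)
u is in the final set.

Answer: yes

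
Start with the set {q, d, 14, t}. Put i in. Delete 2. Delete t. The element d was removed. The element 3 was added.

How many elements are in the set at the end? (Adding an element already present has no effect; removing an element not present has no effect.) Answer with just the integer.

Tracking the set through each operation:
Start: {14, d, q, t}
Event 1 (add i): added. Set: {14, d, i, q, t}
Event 2 (remove 2): not present, no change. Set: {14, d, i, q, t}
Event 3 (remove t): removed. Set: {14, d, i, q}
Event 4 (remove d): removed. Set: {14, i, q}
Event 5 (add 3): added. Set: {14, 3, i, q}

Final set: {14, 3, i, q} (size 4)

Answer: 4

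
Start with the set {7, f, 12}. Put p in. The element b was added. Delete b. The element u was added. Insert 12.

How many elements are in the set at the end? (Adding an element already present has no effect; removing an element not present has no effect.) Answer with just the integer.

Answer: 5

Derivation:
Tracking the set through each operation:
Start: {12, 7, f}
Event 1 (add p): added. Set: {12, 7, f, p}
Event 2 (add b): added. Set: {12, 7, b, f, p}
Event 3 (remove b): removed. Set: {12, 7, f, p}
Event 4 (add u): added. Set: {12, 7, f, p, u}
Event 5 (add 12): already present, no change. Set: {12, 7, f, p, u}

Final set: {12, 7, f, p, u} (size 5)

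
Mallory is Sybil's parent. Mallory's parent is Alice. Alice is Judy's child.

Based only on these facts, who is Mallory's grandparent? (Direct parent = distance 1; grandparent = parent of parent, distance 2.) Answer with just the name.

Reconstructing the parent chain from the given facts:
  Judy -> Alice -> Mallory -> Sybil
(each arrow means 'parent of the next')
Positions in the chain (0 = top):
  position of Judy: 0
  position of Alice: 1
  position of Mallory: 2
  position of Sybil: 3

Mallory is at position 2; the grandparent is 2 steps up the chain, i.e. position 0: Judy.

Answer: Judy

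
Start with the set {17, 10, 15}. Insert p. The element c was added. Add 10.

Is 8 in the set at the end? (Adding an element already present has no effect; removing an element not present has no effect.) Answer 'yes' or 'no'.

Answer: no

Derivation:
Tracking the set through each operation:
Start: {10, 15, 17}
Event 1 (add p): added. Set: {10, 15, 17, p}
Event 2 (add c): added. Set: {10, 15, 17, c, p}
Event 3 (add 10): already present, no change. Set: {10, 15, 17, c, p}

Final set: {10, 15, 17, c, p} (size 5)
8 is NOT in the final set.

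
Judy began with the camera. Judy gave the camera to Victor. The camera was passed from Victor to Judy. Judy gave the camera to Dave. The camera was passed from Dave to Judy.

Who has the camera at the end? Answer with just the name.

Tracking the camera through each event:
Start: Judy has the camera.
After event 1: Victor has the camera.
After event 2: Judy has the camera.
After event 3: Dave has the camera.
After event 4: Judy has the camera.

Answer: Judy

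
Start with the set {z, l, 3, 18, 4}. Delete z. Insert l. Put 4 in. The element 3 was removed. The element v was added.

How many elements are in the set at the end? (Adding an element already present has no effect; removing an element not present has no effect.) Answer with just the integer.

Tracking the set through each operation:
Start: {18, 3, 4, l, z}
Event 1 (remove z): removed. Set: {18, 3, 4, l}
Event 2 (add l): already present, no change. Set: {18, 3, 4, l}
Event 3 (add 4): already present, no change. Set: {18, 3, 4, l}
Event 4 (remove 3): removed. Set: {18, 4, l}
Event 5 (add v): added. Set: {18, 4, l, v}

Final set: {18, 4, l, v} (size 4)

Answer: 4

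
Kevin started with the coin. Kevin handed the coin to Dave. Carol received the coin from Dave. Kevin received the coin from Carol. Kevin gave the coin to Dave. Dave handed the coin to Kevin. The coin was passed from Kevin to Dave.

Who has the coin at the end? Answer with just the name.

Answer: Dave

Derivation:
Tracking the coin through each event:
Start: Kevin has the coin.
After event 1: Dave has the coin.
After event 2: Carol has the coin.
After event 3: Kevin has the coin.
After event 4: Dave has the coin.
After event 5: Kevin has the coin.
After event 6: Dave has the coin.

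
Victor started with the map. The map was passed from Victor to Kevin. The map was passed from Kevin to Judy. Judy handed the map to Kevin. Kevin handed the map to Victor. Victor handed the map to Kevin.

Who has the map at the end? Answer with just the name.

Tracking the map through each event:
Start: Victor has the map.
After event 1: Kevin has the map.
After event 2: Judy has the map.
After event 3: Kevin has the map.
After event 4: Victor has the map.
After event 5: Kevin has the map.

Answer: Kevin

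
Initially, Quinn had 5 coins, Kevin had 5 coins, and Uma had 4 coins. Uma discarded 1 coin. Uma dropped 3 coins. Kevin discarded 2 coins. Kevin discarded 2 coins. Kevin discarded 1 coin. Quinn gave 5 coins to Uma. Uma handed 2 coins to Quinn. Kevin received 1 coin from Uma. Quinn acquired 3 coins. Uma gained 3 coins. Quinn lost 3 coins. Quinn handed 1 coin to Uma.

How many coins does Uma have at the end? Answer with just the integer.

Answer: 6

Derivation:
Tracking counts step by step:
Start: Quinn=5, Kevin=5, Uma=4
Event 1 (Uma -1): Uma: 4 -> 3. State: Quinn=5, Kevin=5, Uma=3
Event 2 (Uma -3): Uma: 3 -> 0. State: Quinn=5, Kevin=5, Uma=0
Event 3 (Kevin -2): Kevin: 5 -> 3. State: Quinn=5, Kevin=3, Uma=0
Event 4 (Kevin -2): Kevin: 3 -> 1. State: Quinn=5, Kevin=1, Uma=0
Event 5 (Kevin -1): Kevin: 1 -> 0. State: Quinn=5, Kevin=0, Uma=0
Event 6 (Quinn -> Uma, 5): Quinn: 5 -> 0, Uma: 0 -> 5. State: Quinn=0, Kevin=0, Uma=5
Event 7 (Uma -> Quinn, 2): Uma: 5 -> 3, Quinn: 0 -> 2. State: Quinn=2, Kevin=0, Uma=3
Event 8 (Uma -> Kevin, 1): Uma: 3 -> 2, Kevin: 0 -> 1. State: Quinn=2, Kevin=1, Uma=2
Event 9 (Quinn +3): Quinn: 2 -> 5. State: Quinn=5, Kevin=1, Uma=2
Event 10 (Uma +3): Uma: 2 -> 5. State: Quinn=5, Kevin=1, Uma=5
Event 11 (Quinn -3): Quinn: 5 -> 2. State: Quinn=2, Kevin=1, Uma=5
Event 12 (Quinn -> Uma, 1): Quinn: 2 -> 1, Uma: 5 -> 6. State: Quinn=1, Kevin=1, Uma=6

Uma's final count: 6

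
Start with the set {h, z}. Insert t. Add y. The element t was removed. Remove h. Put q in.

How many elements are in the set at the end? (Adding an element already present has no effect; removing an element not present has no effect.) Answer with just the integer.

Tracking the set through each operation:
Start: {h, z}
Event 1 (add t): added. Set: {h, t, z}
Event 2 (add y): added. Set: {h, t, y, z}
Event 3 (remove t): removed. Set: {h, y, z}
Event 4 (remove h): removed. Set: {y, z}
Event 5 (add q): added. Set: {q, y, z}

Final set: {q, y, z} (size 3)

Answer: 3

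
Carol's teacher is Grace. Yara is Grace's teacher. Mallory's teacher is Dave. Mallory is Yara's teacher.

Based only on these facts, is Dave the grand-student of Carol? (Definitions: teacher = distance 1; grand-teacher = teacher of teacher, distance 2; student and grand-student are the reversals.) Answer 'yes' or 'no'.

Answer: no

Derivation:
Reconstructing the teacher chain from the given facts:
  Dave -> Mallory -> Yara -> Grace -> Carol
(each arrow means 'teacher of the next')
Positions in the chain (0 = top):
  position of Dave: 0
  position of Mallory: 1
  position of Yara: 2
  position of Grace: 3
  position of Carol: 4

Dave is at position 0, Carol is at position 4; signed distance (j - i) = 4.
'grand-student' requires j - i = -2. Actual distance is 4, so the relation does NOT hold.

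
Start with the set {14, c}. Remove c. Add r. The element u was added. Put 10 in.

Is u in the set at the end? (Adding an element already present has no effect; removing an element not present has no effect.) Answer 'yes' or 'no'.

Tracking the set through each operation:
Start: {14, c}
Event 1 (remove c): removed. Set: {14}
Event 2 (add r): added. Set: {14, r}
Event 3 (add u): added. Set: {14, r, u}
Event 4 (add 10): added. Set: {10, 14, r, u}

Final set: {10, 14, r, u} (size 4)
u is in the final set.

Answer: yes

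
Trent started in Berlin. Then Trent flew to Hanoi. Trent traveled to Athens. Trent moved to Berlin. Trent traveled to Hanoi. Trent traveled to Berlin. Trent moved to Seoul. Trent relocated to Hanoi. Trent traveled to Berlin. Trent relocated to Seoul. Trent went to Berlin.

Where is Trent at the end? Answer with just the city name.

Tracking Trent's location:
Start: Trent is in Berlin.
After move 1: Berlin -> Hanoi. Trent is in Hanoi.
After move 2: Hanoi -> Athens. Trent is in Athens.
After move 3: Athens -> Berlin. Trent is in Berlin.
After move 4: Berlin -> Hanoi. Trent is in Hanoi.
After move 5: Hanoi -> Berlin. Trent is in Berlin.
After move 6: Berlin -> Seoul. Trent is in Seoul.
After move 7: Seoul -> Hanoi. Trent is in Hanoi.
After move 8: Hanoi -> Berlin. Trent is in Berlin.
After move 9: Berlin -> Seoul. Trent is in Seoul.
After move 10: Seoul -> Berlin. Trent is in Berlin.

Answer: Berlin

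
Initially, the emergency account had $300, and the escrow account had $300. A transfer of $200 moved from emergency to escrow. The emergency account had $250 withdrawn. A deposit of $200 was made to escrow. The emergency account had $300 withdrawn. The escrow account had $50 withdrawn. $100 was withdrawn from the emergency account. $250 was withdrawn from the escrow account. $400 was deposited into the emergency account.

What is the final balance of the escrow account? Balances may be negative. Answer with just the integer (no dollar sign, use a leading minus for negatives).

Answer: 400

Derivation:
Tracking account balances step by step:
Start: emergency=300, escrow=300
Event 1 (transfer 200 emergency -> escrow): emergency: 300 - 200 = 100, escrow: 300 + 200 = 500. Balances: emergency=100, escrow=500
Event 2 (withdraw 250 from emergency): emergency: 100 - 250 = -150. Balances: emergency=-150, escrow=500
Event 3 (deposit 200 to escrow): escrow: 500 + 200 = 700. Balances: emergency=-150, escrow=700
Event 4 (withdraw 300 from emergency): emergency: -150 - 300 = -450. Balances: emergency=-450, escrow=700
Event 5 (withdraw 50 from escrow): escrow: 700 - 50 = 650. Balances: emergency=-450, escrow=650
Event 6 (withdraw 100 from emergency): emergency: -450 - 100 = -550. Balances: emergency=-550, escrow=650
Event 7 (withdraw 250 from escrow): escrow: 650 - 250 = 400. Balances: emergency=-550, escrow=400
Event 8 (deposit 400 to emergency): emergency: -550 + 400 = -150. Balances: emergency=-150, escrow=400

Final balance of escrow: 400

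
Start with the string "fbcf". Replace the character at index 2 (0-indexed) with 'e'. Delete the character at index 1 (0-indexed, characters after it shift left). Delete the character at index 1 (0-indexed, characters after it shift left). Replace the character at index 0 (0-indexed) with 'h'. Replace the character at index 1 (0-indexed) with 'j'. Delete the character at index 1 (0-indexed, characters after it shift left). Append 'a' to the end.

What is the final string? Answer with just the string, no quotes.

Answer: ha

Derivation:
Applying each edit step by step:
Start: "fbcf"
Op 1 (replace idx 2: 'c' -> 'e'): "fbcf" -> "fbef"
Op 2 (delete idx 1 = 'b'): "fbef" -> "fef"
Op 3 (delete idx 1 = 'e'): "fef" -> "ff"
Op 4 (replace idx 0: 'f' -> 'h'): "ff" -> "hf"
Op 5 (replace idx 1: 'f' -> 'j'): "hf" -> "hj"
Op 6 (delete idx 1 = 'j'): "hj" -> "h"
Op 7 (append 'a'): "h" -> "ha"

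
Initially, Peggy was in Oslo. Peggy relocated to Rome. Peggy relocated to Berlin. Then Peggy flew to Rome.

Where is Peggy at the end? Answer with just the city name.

Tracking Peggy's location:
Start: Peggy is in Oslo.
After move 1: Oslo -> Rome. Peggy is in Rome.
After move 2: Rome -> Berlin. Peggy is in Berlin.
After move 3: Berlin -> Rome. Peggy is in Rome.

Answer: Rome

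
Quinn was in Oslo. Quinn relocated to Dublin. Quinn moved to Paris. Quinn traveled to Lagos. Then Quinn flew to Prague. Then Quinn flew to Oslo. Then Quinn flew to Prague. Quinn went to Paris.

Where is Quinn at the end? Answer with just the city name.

Tracking Quinn's location:
Start: Quinn is in Oslo.
After move 1: Oslo -> Dublin. Quinn is in Dublin.
After move 2: Dublin -> Paris. Quinn is in Paris.
After move 3: Paris -> Lagos. Quinn is in Lagos.
After move 4: Lagos -> Prague. Quinn is in Prague.
After move 5: Prague -> Oslo. Quinn is in Oslo.
After move 6: Oslo -> Prague. Quinn is in Prague.
After move 7: Prague -> Paris. Quinn is in Paris.

Answer: Paris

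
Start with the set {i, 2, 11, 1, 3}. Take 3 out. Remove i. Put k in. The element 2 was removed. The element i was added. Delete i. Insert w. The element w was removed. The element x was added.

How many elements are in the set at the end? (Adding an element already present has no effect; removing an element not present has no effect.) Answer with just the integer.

Tracking the set through each operation:
Start: {1, 11, 2, 3, i}
Event 1 (remove 3): removed. Set: {1, 11, 2, i}
Event 2 (remove i): removed. Set: {1, 11, 2}
Event 3 (add k): added. Set: {1, 11, 2, k}
Event 4 (remove 2): removed. Set: {1, 11, k}
Event 5 (add i): added. Set: {1, 11, i, k}
Event 6 (remove i): removed. Set: {1, 11, k}
Event 7 (add w): added. Set: {1, 11, k, w}
Event 8 (remove w): removed. Set: {1, 11, k}
Event 9 (add x): added. Set: {1, 11, k, x}

Final set: {1, 11, k, x} (size 4)

Answer: 4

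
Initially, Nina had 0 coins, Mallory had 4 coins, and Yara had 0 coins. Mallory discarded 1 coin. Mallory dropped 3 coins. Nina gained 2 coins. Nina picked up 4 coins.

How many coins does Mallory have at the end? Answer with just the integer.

Answer: 0

Derivation:
Tracking counts step by step:
Start: Nina=0, Mallory=4, Yara=0
Event 1 (Mallory -1): Mallory: 4 -> 3. State: Nina=0, Mallory=3, Yara=0
Event 2 (Mallory -3): Mallory: 3 -> 0. State: Nina=0, Mallory=0, Yara=0
Event 3 (Nina +2): Nina: 0 -> 2. State: Nina=2, Mallory=0, Yara=0
Event 4 (Nina +4): Nina: 2 -> 6. State: Nina=6, Mallory=0, Yara=0

Mallory's final count: 0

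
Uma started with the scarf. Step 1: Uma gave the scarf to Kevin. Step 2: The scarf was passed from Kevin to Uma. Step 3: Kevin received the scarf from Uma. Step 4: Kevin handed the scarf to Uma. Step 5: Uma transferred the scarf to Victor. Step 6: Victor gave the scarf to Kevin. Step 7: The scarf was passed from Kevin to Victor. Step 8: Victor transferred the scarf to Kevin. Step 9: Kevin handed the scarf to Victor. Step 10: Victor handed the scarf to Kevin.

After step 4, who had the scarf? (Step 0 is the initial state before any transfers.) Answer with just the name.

Answer: Uma

Derivation:
Tracking the scarf holder through step 4:
After step 0 (start): Uma
After step 1: Kevin
After step 2: Uma
After step 3: Kevin
After step 4: Uma

At step 4, the holder is Uma.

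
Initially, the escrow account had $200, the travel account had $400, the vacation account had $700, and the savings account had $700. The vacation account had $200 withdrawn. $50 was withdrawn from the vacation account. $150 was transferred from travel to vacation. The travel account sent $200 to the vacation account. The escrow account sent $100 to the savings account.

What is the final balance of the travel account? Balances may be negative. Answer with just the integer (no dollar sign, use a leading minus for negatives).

Answer: 50

Derivation:
Tracking account balances step by step:
Start: escrow=200, travel=400, vacation=700, savings=700
Event 1 (withdraw 200 from vacation): vacation: 700 - 200 = 500. Balances: escrow=200, travel=400, vacation=500, savings=700
Event 2 (withdraw 50 from vacation): vacation: 500 - 50 = 450. Balances: escrow=200, travel=400, vacation=450, savings=700
Event 3 (transfer 150 travel -> vacation): travel: 400 - 150 = 250, vacation: 450 + 150 = 600. Balances: escrow=200, travel=250, vacation=600, savings=700
Event 4 (transfer 200 travel -> vacation): travel: 250 - 200 = 50, vacation: 600 + 200 = 800. Balances: escrow=200, travel=50, vacation=800, savings=700
Event 5 (transfer 100 escrow -> savings): escrow: 200 - 100 = 100, savings: 700 + 100 = 800. Balances: escrow=100, travel=50, vacation=800, savings=800

Final balance of travel: 50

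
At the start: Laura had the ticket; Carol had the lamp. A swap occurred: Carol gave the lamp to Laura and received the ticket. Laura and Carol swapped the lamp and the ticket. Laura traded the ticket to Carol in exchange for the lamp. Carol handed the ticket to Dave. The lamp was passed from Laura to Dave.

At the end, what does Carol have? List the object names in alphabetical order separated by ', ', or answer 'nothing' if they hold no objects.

Answer: nothing

Derivation:
Tracking all object holders:
Start: ticket:Laura, lamp:Carol
Event 1 (swap lamp<->ticket: now lamp:Laura, ticket:Carol). State: ticket:Carol, lamp:Laura
Event 2 (swap lamp<->ticket: now lamp:Carol, ticket:Laura). State: ticket:Laura, lamp:Carol
Event 3 (swap ticket<->lamp: now ticket:Carol, lamp:Laura). State: ticket:Carol, lamp:Laura
Event 4 (give ticket: Carol -> Dave). State: ticket:Dave, lamp:Laura
Event 5 (give lamp: Laura -> Dave). State: ticket:Dave, lamp:Dave

Final state: ticket:Dave, lamp:Dave
Carol holds: (nothing).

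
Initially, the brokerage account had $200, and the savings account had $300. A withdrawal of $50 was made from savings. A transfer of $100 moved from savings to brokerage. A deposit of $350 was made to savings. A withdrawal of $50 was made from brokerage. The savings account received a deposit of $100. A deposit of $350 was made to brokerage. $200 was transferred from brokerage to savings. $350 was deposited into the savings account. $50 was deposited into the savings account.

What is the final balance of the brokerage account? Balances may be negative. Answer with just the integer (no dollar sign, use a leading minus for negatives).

Tracking account balances step by step:
Start: brokerage=200, savings=300
Event 1 (withdraw 50 from savings): savings: 300 - 50 = 250. Balances: brokerage=200, savings=250
Event 2 (transfer 100 savings -> brokerage): savings: 250 - 100 = 150, brokerage: 200 + 100 = 300. Balances: brokerage=300, savings=150
Event 3 (deposit 350 to savings): savings: 150 + 350 = 500. Balances: brokerage=300, savings=500
Event 4 (withdraw 50 from brokerage): brokerage: 300 - 50 = 250. Balances: brokerage=250, savings=500
Event 5 (deposit 100 to savings): savings: 500 + 100 = 600. Balances: brokerage=250, savings=600
Event 6 (deposit 350 to brokerage): brokerage: 250 + 350 = 600. Balances: brokerage=600, savings=600
Event 7 (transfer 200 brokerage -> savings): brokerage: 600 - 200 = 400, savings: 600 + 200 = 800. Balances: brokerage=400, savings=800
Event 8 (deposit 350 to savings): savings: 800 + 350 = 1150. Balances: brokerage=400, savings=1150
Event 9 (deposit 50 to savings): savings: 1150 + 50 = 1200. Balances: brokerage=400, savings=1200

Final balance of brokerage: 400

Answer: 400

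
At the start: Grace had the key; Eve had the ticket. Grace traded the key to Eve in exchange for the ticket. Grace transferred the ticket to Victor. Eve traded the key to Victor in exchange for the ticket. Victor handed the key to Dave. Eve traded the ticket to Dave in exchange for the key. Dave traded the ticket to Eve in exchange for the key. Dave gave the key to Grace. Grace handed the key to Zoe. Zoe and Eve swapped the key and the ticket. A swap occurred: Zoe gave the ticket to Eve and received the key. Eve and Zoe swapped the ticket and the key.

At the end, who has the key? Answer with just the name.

Answer: Eve

Derivation:
Tracking all object holders:
Start: key:Grace, ticket:Eve
Event 1 (swap key<->ticket: now key:Eve, ticket:Grace). State: key:Eve, ticket:Grace
Event 2 (give ticket: Grace -> Victor). State: key:Eve, ticket:Victor
Event 3 (swap key<->ticket: now key:Victor, ticket:Eve). State: key:Victor, ticket:Eve
Event 4 (give key: Victor -> Dave). State: key:Dave, ticket:Eve
Event 5 (swap ticket<->key: now ticket:Dave, key:Eve). State: key:Eve, ticket:Dave
Event 6 (swap ticket<->key: now ticket:Eve, key:Dave). State: key:Dave, ticket:Eve
Event 7 (give key: Dave -> Grace). State: key:Grace, ticket:Eve
Event 8 (give key: Grace -> Zoe). State: key:Zoe, ticket:Eve
Event 9 (swap key<->ticket: now key:Eve, ticket:Zoe). State: key:Eve, ticket:Zoe
Event 10 (swap ticket<->key: now ticket:Eve, key:Zoe). State: key:Zoe, ticket:Eve
Event 11 (swap ticket<->key: now ticket:Zoe, key:Eve). State: key:Eve, ticket:Zoe

Final state: key:Eve, ticket:Zoe
The key is held by Eve.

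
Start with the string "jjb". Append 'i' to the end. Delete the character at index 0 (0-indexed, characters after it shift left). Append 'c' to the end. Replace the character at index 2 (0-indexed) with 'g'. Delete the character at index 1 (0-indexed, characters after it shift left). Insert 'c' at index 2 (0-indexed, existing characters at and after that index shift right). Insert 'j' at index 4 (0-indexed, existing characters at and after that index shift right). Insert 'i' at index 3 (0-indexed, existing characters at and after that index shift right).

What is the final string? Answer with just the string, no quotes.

Answer: jgcicj

Derivation:
Applying each edit step by step:
Start: "jjb"
Op 1 (append 'i'): "jjb" -> "jjbi"
Op 2 (delete idx 0 = 'j'): "jjbi" -> "jbi"
Op 3 (append 'c'): "jbi" -> "jbic"
Op 4 (replace idx 2: 'i' -> 'g'): "jbic" -> "jbgc"
Op 5 (delete idx 1 = 'b'): "jbgc" -> "jgc"
Op 6 (insert 'c' at idx 2): "jgc" -> "jgcc"
Op 7 (insert 'j' at idx 4): "jgcc" -> "jgccj"
Op 8 (insert 'i' at idx 3): "jgccj" -> "jgcicj"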